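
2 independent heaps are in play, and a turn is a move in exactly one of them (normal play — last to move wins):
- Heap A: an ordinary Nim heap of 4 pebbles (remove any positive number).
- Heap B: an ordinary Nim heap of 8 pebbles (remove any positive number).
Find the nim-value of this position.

12

Heap A is a plain Nim heap of size 4, so its Grundy value is 4.
Heap B is a plain Nim heap of size 8, so its Grundy value is 8.
The value of a disjunctive sum is the nim-sum of the parts.
Combined value = 4 XOR 8 = 12.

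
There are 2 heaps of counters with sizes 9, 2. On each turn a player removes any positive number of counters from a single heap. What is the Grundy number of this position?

11

Nim-sum: 9 XOR 2 = 11.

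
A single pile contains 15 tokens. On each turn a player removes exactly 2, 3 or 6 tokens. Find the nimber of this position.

Build the Grundy sequence with g(k) = mex{g(k−s) : s ∈ {2, 3, 6}, s ≤ k}:
k:     0  1  2  3  4  5  6  7  8  9 10 11 12 13 14 15
g(k):  0  0  1  1  2  0  3  1  2  0  0  1  1  2  0  3
So g(15) = 3.

3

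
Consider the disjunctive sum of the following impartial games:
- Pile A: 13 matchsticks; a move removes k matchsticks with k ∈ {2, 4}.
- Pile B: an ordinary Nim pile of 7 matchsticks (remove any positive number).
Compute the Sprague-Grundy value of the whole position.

7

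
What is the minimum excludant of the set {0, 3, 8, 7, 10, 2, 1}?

The values 0, 1, 2, 3 are all present; 4 is the first non-negative integer missing from the set.

4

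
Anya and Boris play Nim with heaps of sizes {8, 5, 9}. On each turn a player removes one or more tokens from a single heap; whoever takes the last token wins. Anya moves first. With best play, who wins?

Anya wins

Compute the nim-sum pairwise:
8 ^ 5 = 13
13 ^ 9 = 4
The nim-sum is 4 ≠ 0, so this is an N-position: the player to move can win; Anya has a winning move.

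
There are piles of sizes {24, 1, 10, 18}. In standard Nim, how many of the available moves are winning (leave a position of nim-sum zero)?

1

Nim-sum: 24 ^ 1 ^ 10 ^ 18 = 1.
The overall nim-sum is X = 1. A pile of size p has a winning move iff p XOR X < p (reduce it to p XOR X).
  24: 24 XOR 1 = 25 ≥ 24 — no move.
  1: 1 XOR 1 = 0 < 1 — winning move (to 0).
  10: 10 XOR 1 = 11 ≥ 10 — no move.
  18: 18 XOR 1 = 19 ≥ 18 — no move.
That gives 1 winning move.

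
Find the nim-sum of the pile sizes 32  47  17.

30

In binary:
  100000  (32)
  101111  (47)
  010001  (17)
  ------
  011110  (30)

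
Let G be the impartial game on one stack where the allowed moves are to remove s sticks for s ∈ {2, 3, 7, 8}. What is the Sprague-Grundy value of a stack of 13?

1

Grundy values for subtraction set {2, 3, 7, 8}:
g(0) = mex{} = 0
g(1) = mex{} = 0
g(2) = mex{0} = 1
g(3) = mex{0} = 1
g(4) = mex{0,1} = 2
g(5) = mex{1} = 0
g(6) = mex{1,2} = 0
g(7) = mex{0,2} = 1
g(8) = mex{0} = 1
g(9) = mex{0,1} = 2
g(10) = mex{1} = 0
g(11) = mex{1,2} = 0
g(12) = mex{0,2} = 1
g(13) = mex{0} = 1
So g(13) = 1.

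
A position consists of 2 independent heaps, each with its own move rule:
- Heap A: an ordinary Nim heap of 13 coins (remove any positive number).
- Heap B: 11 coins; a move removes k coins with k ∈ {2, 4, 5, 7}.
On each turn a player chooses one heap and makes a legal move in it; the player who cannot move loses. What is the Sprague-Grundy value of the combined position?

12

Heap A is a plain Nim heap of size 13, so its Grundy value is 13.
For heap B, compute g(0), g(1), … with moves {2, 4, 5, 7}:
g(0) = mex{} = 0
g(1) = mex{} = 0
g(2) = mex{0} = 1
g(3) = mex{0} = 1
g(4) = mex{0,1} = 2
g(5) = mex{0,1} = 2
g(6) = mex{0,1,2} = 3
g(7) = mex{0,1,2} = 3
g(8) = mex{0,1,2,3} = 4
g(9) = mex{1,2,3} = 0
g(10) = mex{1,2,3,4} = 0
g(11) = mex{0,2,3} = 1
So g(11) = 1.
The value of a disjunctive sum is the nim-sum of the parts.
Combined value = 13 XOR 1 = 12.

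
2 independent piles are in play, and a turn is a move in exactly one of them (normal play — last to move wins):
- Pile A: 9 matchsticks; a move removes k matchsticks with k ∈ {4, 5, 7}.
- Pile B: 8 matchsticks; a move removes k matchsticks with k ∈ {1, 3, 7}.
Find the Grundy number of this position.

2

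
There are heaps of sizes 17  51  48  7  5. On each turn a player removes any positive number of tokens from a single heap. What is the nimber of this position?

16

In binary:
  010001  (17)
  110011  (51)
  110000  (48)
  000111  (7)
  000101  (5)
  ------
  010000  (16)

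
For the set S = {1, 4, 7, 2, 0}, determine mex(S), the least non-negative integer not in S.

The values 0, 1, 2 are all present; 3 is the first non-negative integer missing from the set.

3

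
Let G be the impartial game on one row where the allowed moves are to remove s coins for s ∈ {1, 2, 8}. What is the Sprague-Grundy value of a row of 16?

Grundy values for subtraction set {1, 2, 8}:
k:     0  1  2  3  4  5  6  7  8  9 10 11 12 13 14 15 16
g(k):  0  1  2  0  1  2  0  1  2  0  1  2  0  1  2  0  1
So g(16) = 1.

1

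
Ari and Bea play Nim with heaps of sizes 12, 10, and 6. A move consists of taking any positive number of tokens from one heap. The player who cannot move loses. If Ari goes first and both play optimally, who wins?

Compute the nim-sum pairwise:
12 ⊕ 10 = 6
6 ⊕ 6 = 0
The nim-sum is 0, so this is a P-position: the player to move is in a losing position under optimal play; Ari is about to move from it and so loses — Bea wins.

Bea wins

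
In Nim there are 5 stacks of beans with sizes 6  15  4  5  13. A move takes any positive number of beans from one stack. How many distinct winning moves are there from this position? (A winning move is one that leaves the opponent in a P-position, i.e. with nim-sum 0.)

5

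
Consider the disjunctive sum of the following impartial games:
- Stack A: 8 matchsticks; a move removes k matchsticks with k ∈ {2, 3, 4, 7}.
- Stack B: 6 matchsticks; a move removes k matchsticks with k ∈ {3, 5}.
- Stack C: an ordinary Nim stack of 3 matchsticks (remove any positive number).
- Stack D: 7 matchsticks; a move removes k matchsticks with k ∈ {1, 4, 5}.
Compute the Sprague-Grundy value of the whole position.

3

Grundy values for stack A (subtraction set {2, 3, 4, 7}):
k:     0  1  2  3  4  5  6  7  8
g(k):  0  0  1  1  2  2  0  3  1
So g(8) = 1.
Build the Grundy sequence for stack B with g(k) = mex{g(k−s) : s ∈ {3, 5}, s ≤ k}:
g(0) = mex{} = 0
g(1) = mex{} = 0
g(2) = mex{} = 0
g(3) = mex{0} = 1
g(4) = mex{0} = 1
g(5) = mex{0} = 1
g(6) = mex{0,1} = 2
So g(6) = 2.
Stack C is a plain Nim stack of size 3, so its Grundy value is 3.
Grundy values for stack D (subtraction set {1, 4, 5}):
g(0) = mex{} = 0
g(1) = mex{0} = 1
g(2) = mex{1} = 0
g(3) = mex{0} = 1
g(4) = mex{0,1} = 2
g(5) = mex{0,1,2} = 3
g(6) = mex{0,1,3} = 2
g(7) = mex{0,1,2} = 3
So g(7) = 3.
The value of a disjunctive sum is the nim-sum of the parts.
Combined value = 1 XOR 2 XOR 3 XOR 3 = 3.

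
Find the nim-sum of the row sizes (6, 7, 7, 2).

4

Compute the nim-sum pairwise:
6 ^ 7 = 1
1 ^ 7 = 6
6 ^ 2 = 4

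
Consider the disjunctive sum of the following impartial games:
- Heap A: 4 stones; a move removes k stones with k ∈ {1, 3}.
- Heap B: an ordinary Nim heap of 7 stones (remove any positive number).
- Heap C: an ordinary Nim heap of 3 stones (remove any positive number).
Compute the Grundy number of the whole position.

4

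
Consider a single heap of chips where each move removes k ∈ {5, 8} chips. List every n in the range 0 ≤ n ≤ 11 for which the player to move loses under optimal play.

0, 1, 2, 3, 4

Grundy values for subtraction set {5, 8}:
g(0) = mex{} = 0
g(1) = mex{} = 0
g(2) = mex{} = 0
g(3) = mex{} = 0
g(4) = mex{} = 0
g(5) = mex{0} = 1
g(6) = mex{0} = 1
g(7) = mex{0} = 1
g(8) = mex{0} = 1
g(9) = mex{0} = 1
g(10) = mex{0,1} = 2
g(11) = mex{0,1} = 2
The P-positions (g = 0) in 0..11 are 0, 1, 2, 3, 4.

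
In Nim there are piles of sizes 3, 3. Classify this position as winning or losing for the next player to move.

Nim-sum: 3 ^ 3 = 0.
The nim-sum is 0, so this is a P-position: the player to move is in a losing position under optimal play.

Losing position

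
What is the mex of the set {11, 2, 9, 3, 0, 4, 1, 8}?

The values 0, 1, 2, 3, 4 are all present; 5 is the first non-negative integer missing from the set.

5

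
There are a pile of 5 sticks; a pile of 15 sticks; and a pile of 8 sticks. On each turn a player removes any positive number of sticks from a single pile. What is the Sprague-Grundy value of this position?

2

Bitwise XOR of the heap sizes:
  0101  (5)
  1111  (15)
  1000  (8)
  ----
  0010  (2)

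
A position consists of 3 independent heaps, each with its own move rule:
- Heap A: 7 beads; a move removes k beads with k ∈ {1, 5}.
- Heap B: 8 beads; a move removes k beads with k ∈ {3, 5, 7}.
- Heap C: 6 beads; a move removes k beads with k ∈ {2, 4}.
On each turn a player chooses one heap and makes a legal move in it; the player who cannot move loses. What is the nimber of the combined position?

Build the Grundy sequence for heap A with g(k) = mex{g(k−s) : s ∈ {1, 5}, s ≤ k}:
k:     0  1  2  3  4  5  6  7
g(k):  0  1  0  1  0  1  0  1
So g(7) = 1.
For heap B, compute g(0), g(1), … with moves {3, 5, 7}:
g(0) = mex{} = 0
g(1) = mex{} = 0
g(2) = mex{} = 0
g(3) = mex{0} = 1
g(4) = mex{0} = 1
g(5) = mex{0} = 1
g(6) = mex{0,1} = 2
g(7) = mex{0,1} = 2
g(8) = mex{0,1} = 2
So g(8) = 2.
Grundy values for heap C (subtraction set {2, 4}):
g(0) = mex{} = 0
g(1) = mex{} = 0
g(2) = mex{0} = 1
g(3) = mex{0} = 1
g(4) = mex{0,1} = 2
g(5) = mex{0,1} = 2
g(6) = mex{1,2} = 0
So g(6) = 0.
The value of a disjunctive sum is the nim-sum of the parts.
Combined value = 1 XOR 2 XOR 0 = 3.

3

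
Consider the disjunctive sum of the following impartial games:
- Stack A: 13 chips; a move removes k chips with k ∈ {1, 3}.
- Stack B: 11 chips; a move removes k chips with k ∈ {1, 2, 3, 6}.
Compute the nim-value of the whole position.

2

Build the Grundy sequence for stack A with g(k) = mex{g(k−s) : s ∈ {1, 3}, s ≤ k}:
k:     0  1  2  3  4  5  6  7  8  9 10 11 12 13
g(k):  0  1  0  1  0  1  0  1  0  1  0  1  0  1
So g(13) = 1.
For stack B, compute g(0), g(1), … with moves {1, 2, 3, 6}:
g(0) = mex{} = 0
g(1) = mex{0} = 1
g(2) = mex{0,1} = 2
g(3) = mex{0,1,2} = 3
g(4) = mex{1,2,3} = 0
g(5) = mex{0,2,3} = 1
g(6) = mex{0,1,3} = 2
g(7) = mex{0,1,2} = 3
g(8) = mex{1,2,3} = 0
g(9) = mex{0,2,3} = 1
g(10) = mex{0,1,3} = 2
g(11) = mex{0,1,2} = 3
So g(11) = 3.
The value of a disjunctive sum is the nim-sum of the parts.
Combined value = 1 XOR 3 = 2.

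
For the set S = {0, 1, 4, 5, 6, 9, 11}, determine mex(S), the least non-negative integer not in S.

2

The values 0, 1 are all present; 2 is the first non-negative integer missing from the set.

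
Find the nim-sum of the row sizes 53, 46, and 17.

10

Compute the nim-sum pairwise:
53 ^ 46 = 27
27 ^ 17 = 10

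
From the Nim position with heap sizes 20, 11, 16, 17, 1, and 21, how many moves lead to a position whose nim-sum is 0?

Compute the nim-sum pairwise:
20 ⊕ 11 = 31
31 ⊕ 16 = 15
15 ⊕ 17 = 30
30 ⊕ 1 = 31
31 ⊕ 21 = 10
The overall nim-sum is X = 10. A heap of size p has a winning move iff p XOR X < p (reduce it to p XOR X).
  20: 20 XOR 10 = 30 ≥ 20 — no move.
  11: 11 XOR 10 = 1 < 11 — winning move (to 1).
  16: 16 XOR 10 = 26 ≥ 16 — no move.
  17: 17 XOR 10 = 27 ≥ 17 — no move.
  1: 1 XOR 10 = 11 ≥ 1 — no move.
  21: 21 XOR 10 = 31 ≥ 21 — no move.
That gives 1 winning move.

1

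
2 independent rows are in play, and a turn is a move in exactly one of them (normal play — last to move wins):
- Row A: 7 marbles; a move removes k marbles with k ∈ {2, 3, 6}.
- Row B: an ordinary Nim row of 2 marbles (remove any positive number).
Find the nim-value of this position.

3

For row A, compute g(0), g(1), … with moves {2, 3, 6}:
g(0) = mex{} = 0
g(1) = mex{} = 0
g(2) = mex{0} = 1
g(3) = mex{0} = 1
g(4) = mex{0,1} = 2
g(5) = mex{1} = 0
g(6) = mex{0,1,2} = 3
g(7) = mex{0,2} = 1
So g(7) = 1.
Row B is a plain Nim row of size 2, so its Grundy value is 2.
The value of a disjunctive sum is the nim-sum of the parts.
Combined value = 1 XOR 2 = 3.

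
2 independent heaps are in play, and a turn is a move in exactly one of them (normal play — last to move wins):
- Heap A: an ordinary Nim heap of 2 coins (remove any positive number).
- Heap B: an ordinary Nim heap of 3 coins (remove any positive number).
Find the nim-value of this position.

Heap A is a plain Nim heap of size 2, so its Grundy value is 2.
Heap B is a plain Nim heap of size 3, so its Grundy value is 3.
The value of a disjunctive sum is the nim-sum of the parts.
Combined value = 2 XOR 3 = 1.

1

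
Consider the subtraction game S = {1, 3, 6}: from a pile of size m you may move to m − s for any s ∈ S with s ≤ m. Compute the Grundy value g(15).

2

Grundy values for subtraction set {1, 3, 6}:
k:     0  1  2  3  4  5  6  7  8  9 10 11 12 13 14 15
g(k):  0  1  0  1  0  1  2  3  2  0  1  0  1  0  1  2
So g(15) = 2.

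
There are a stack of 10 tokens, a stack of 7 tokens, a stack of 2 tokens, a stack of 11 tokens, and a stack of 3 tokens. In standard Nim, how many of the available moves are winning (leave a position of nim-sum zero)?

Write each in binary and XOR column by column:
  1010  (10)
  0111  (7)
  0010  (2)
  1011  (11)
  0011  (3)
  ----
  0111  (7)
The overall nim-sum is X = 7. A stack of size p has a winning move iff p XOR X < p (reduce it to p XOR X).
  10: 10 XOR 7 = 13 ≥ 10 — no move.
  7: 7 XOR 7 = 0 < 7 — winning move (to 0).
  2: 2 XOR 7 = 5 ≥ 2 — no move.
  11: 11 XOR 7 = 12 ≥ 11 — no move.
  3: 3 XOR 7 = 4 ≥ 3 — no move.
That gives 1 winning move.

1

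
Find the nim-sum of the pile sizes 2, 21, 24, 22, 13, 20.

0

Compute the nim-sum pairwise:
2 ^ 21 = 23
23 ^ 24 = 15
15 ^ 22 = 25
25 ^ 13 = 20
20 ^ 20 = 0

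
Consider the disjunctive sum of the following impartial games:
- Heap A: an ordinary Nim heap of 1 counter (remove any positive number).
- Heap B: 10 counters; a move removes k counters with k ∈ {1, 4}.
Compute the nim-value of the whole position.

1

Heap A is a plain Nim heap of size 1, so its Grundy value is 1.
Build the Grundy sequence for heap B with g(k) = mex{g(k−s) : s ∈ {1, 4}, s ≤ k}:
k:     0  1  2  3  4  5  6  7  8  9 10
g(k):  0  1  0  1  2  0  1  0  1  2  0
So g(10) = 0.
The value of a disjunctive sum is the nim-sum of the parts.
Combined value = 1 XOR 0 = 1.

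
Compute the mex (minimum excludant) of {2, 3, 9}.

0 is not in the set, so the mex is 0.

0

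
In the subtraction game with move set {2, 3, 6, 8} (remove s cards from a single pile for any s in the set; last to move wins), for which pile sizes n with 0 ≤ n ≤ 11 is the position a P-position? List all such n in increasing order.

0, 1, 5, 10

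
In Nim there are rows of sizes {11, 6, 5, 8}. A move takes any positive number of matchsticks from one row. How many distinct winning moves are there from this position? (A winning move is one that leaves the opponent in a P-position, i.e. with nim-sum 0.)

Bitwise XOR of the heap sizes:
  1011  (11)
  0110  (6)
  0101  (5)
  1000  (8)
  ----
  0000  (0)
The nim-sum is already 0, so every move leaves a nonzero nim-sum — there are no winning moves.

0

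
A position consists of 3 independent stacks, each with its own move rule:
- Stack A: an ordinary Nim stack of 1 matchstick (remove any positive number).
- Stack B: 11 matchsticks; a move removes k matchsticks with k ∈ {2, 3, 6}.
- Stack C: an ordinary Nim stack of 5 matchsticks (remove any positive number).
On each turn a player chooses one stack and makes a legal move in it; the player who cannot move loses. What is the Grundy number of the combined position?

5

Stack A is a plain Nim stack of size 1, so its Grundy value is 1.
For stack B, compute g(0), g(1), … with moves {2, 3, 6}:
k:     0  1  2  3  4  5  6  7  8  9 10 11
g(k):  0  0  1  1  2  0  3  1  2  0  0  1
So g(11) = 1.
Stack C is a plain Nim stack of size 5, so its Grundy value is 5.
By the Sprague-Grundy theorem, the Grundy value of a sum of independent games is the XOR of the component values.
Combined value = 1 XOR 1 XOR 5 = 5.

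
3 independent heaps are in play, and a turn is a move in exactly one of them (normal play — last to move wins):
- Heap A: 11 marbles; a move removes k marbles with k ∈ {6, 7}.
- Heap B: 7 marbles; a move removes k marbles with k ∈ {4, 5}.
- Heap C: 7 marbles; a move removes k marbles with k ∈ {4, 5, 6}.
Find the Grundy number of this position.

1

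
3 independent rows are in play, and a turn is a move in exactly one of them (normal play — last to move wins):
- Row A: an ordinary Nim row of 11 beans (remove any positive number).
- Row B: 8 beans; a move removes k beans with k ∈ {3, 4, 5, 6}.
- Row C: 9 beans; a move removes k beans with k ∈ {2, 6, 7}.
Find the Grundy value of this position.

Row A is a plain Nim row of size 11, so its Grundy value is 11.
For row B, compute g(0), g(1), … with moves {3, 4, 5, 6}:
g(0) = mex{} = 0
g(1) = mex{} = 0
g(2) = mex{} = 0
g(3) = mex{0} = 1
g(4) = mex{0} = 1
g(5) = mex{0} = 1
g(6) = mex{0,1} = 2
g(7) = mex{0,1} = 2
g(8) = mex{0,1} = 2
So g(8) = 2.
Grundy values for row C (subtraction set {2, 6, 7}):
g(0) = mex{} = 0
g(1) = mex{} = 0
g(2) = mex{0} = 1
g(3) = mex{0} = 1
g(4) = mex{1} = 0
g(5) = mex{1} = 0
g(6) = mex{0} = 1
g(7) = mex{0} = 1
g(8) = mex{0,1} = 2
g(9) = mex{1} = 0
So g(9) = 0.
The value of a disjunctive sum is the nim-sum of the parts.
Combined value = 11 ⊕ 2 ⊕ 0 = 9.

9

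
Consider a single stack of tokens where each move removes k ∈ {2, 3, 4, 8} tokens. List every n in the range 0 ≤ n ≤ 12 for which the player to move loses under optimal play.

Compute g(0), g(1), … for moves {2, 3, 4, 8}:
k:     0  1  2  3  4  5  6  7  8  9 10 11 12
g(k):  0  0  1  1  2  2  0  0  1  1  2  2  0
The P-positions (g = 0) in 0..12 are 0, 1, 6, 7, 12.

0, 1, 6, 7, 12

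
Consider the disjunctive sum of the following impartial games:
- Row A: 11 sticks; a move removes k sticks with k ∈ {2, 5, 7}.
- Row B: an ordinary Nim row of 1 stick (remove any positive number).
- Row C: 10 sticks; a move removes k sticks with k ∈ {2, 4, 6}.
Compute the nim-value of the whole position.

3

Build the Grundy sequence for row A with g(k) = mex{g(k−s) : s ∈ {2, 5, 7}, s ≤ k}:
k:     0  1  2  3  4  5  6  7  8  9 10 11
g(k):  0  0  1  1  0  2  1  3  2  2  0  3
So g(11) = 3.
Row B is a plain Nim row of size 1, so its Grundy value is 1.
For row C, compute g(0), g(1), … with moves {2, 4, 6}:
g(0) = mex{} = 0
g(1) = mex{} = 0
g(2) = mex{0} = 1
g(3) = mex{0} = 1
g(4) = mex{0,1} = 2
g(5) = mex{0,1} = 2
g(6) = mex{0,1,2} = 3
g(7) = mex{0,1,2} = 3
g(8) = mex{1,2,3} = 0
g(9) = mex{1,2,3} = 0
g(10) = mex{0,2,3} = 1
So g(10) = 1.
The value of a disjunctive sum is the nim-sum of the parts.
Combined value = 3 ⊕ 1 ⊕ 1 = 3.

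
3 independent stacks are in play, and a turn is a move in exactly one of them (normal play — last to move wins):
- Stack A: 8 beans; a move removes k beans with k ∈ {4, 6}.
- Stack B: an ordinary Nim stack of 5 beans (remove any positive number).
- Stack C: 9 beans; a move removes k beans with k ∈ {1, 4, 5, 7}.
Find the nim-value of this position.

Grundy values for stack A (subtraction set {4, 6}):
k:     0  1  2  3  4  5  6  7  8
g(k):  0  0  0  0  1  1  1  1  2
So g(8) = 2.
Stack B is a plain Nim stack of size 5, so its Grundy value is 5.
Grundy values for stack C (subtraction set {1, 4, 5, 7}):
g(0) = mex{} = 0
g(1) = mex{0} = 1
g(2) = mex{1} = 0
g(3) = mex{0} = 1
g(4) = mex{0,1} = 2
g(5) = mex{0,1,2} = 3
g(6) = mex{0,1,3} = 2
g(7) = mex{0,1,2} = 3
g(8) = mex{1,2,3} = 0
g(9) = mex{0,2,3} = 1
So g(9) = 1.
By the Sprague-Grundy theorem, the Grundy value of a sum of independent games is the XOR of the component values.
Combined value = 2 XOR 5 XOR 1 = 6.

6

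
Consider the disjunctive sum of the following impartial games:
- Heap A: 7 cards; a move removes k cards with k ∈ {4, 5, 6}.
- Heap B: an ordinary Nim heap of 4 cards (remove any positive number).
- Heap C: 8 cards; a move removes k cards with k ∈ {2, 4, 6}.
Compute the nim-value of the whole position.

For heap A, compute g(0), g(1), … with moves {4, 5, 6}:
k:     0  1  2  3  4  5  6  7
g(k):  0  0  0  0  1  1  1  1
So g(7) = 1.
Heap B is a plain Nim heap of size 4, so its Grundy value is 4.
Grundy values for heap C (subtraction set {2, 4, 6}):
k:     0  1  2  3  4  5  6  7  8
g(k):  0  0  1  1  2  2  3  3  0
So g(8) = 0.
By the Sprague-Grundy theorem, the Grundy value of a sum of independent games is the XOR of the component values.
Combined value = 1 ⊕ 4 ⊕ 0 = 5.

5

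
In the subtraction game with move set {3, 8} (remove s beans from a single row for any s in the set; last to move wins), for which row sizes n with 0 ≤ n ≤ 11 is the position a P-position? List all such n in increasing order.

0, 1, 2, 6, 7, 11

Compute g(0), g(1), … for moves {3, 8}:
k:     0  1  2  3  4  5  6  7  8  9 10 11
g(k):  0  0  0  1  1  1  0  0  2  1  1  0
The P-positions (g = 0) in 0..11 are 0, 1, 2, 6, 7, 11.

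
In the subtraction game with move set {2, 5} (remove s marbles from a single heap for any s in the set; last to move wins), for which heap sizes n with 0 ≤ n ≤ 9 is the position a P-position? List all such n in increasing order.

0, 1, 4, 7, 8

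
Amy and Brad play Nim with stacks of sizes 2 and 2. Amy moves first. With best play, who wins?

Brad wins

In binary:
  10  (2)
  10  (2)
  --
  00  (0)
The nim-sum is 0, so this is a P-position: the player to move is in a losing position under optimal play; Amy is about to move from it and so loses — Brad wins.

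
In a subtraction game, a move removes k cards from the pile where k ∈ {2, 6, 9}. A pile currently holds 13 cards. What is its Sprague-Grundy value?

2

Grundy values for subtraction set {2, 6, 9}:
k:     0  1  2  3  4  5  6  7  8  9 10 11 12 13
g(k):  0  0  1  1  0  0  1  1  0  2  1  3  0  2
So g(13) = 2.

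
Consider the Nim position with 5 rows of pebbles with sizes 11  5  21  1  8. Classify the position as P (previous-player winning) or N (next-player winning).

N-position

Compute the nim-sum pairwise:
11 XOR 5 = 14
14 XOR 21 = 27
27 XOR 1 = 26
26 XOR 8 = 18
The nim-sum is 18 ≠ 0, so this is an N-position: the player to move can win.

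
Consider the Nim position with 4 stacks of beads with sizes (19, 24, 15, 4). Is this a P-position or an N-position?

Nim-sum: 19 ^ 24 ^ 15 ^ 4 = 0.
The nim-sum is 0, so this is a P-position: the player to move is in a losing position under optimal play.

P-position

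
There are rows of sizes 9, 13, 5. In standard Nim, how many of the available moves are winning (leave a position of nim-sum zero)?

In binary:
  1001  (9)
  1101  (13)
  0101  (5)
  ----
  0001  (1)
The overall nim-sum is X = 1. A row of size p has a winning move iff p XOR X < p (reduce it to p XOR X).
  9: 9 XOR 1 = 8 < 9 — winning move (to 8).
  13: 13 XOR 1 = 12 < 13 — winning move (to 12).
  5: 5 XOR 1 = 4 < 5 — winning move (to 4).
That gives 3 winning moves.

3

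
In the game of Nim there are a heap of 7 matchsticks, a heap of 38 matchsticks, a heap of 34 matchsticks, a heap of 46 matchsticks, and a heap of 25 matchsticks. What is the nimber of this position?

52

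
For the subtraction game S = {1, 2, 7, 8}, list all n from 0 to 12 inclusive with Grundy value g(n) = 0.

0, 3, 6, 9, 12

Build the Grundy sequence with g(k) = mex{g(k−s) : s ∈ {1, 2, 7, 8}, s ≤ k}:
k:     0  1  2  3  4  5  6  7  8  9 10 11 12
g(k):  0  1  2  0  1  2  0  1  2  0  1  2  0
The P-positions (g = 0) in 0..12 are 0, 3, 6, 9, 12.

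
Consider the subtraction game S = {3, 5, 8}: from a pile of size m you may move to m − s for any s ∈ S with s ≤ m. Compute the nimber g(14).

Compute g(0), g(1), … for moves {3, 5, 8}:
k:     0  1  2  3  4  5  6  7  8  9 10 11 12 13 14
g(k):  0  0  0  1  1  1  2  2  2  3  3  0  0  0  1
So g(14) = 1.

1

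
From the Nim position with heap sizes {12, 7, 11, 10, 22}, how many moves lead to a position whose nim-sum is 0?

1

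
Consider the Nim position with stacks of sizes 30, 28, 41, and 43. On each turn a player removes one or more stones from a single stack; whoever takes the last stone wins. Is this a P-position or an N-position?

P-position

Nim-sum: 30 ⊕ 28 ⊕ 41 ⊕ 43 = 0.
The nim-sum is 0, so this is a P-position: the player to move is in a losing position under optimal play.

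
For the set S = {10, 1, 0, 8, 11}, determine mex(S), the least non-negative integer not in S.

2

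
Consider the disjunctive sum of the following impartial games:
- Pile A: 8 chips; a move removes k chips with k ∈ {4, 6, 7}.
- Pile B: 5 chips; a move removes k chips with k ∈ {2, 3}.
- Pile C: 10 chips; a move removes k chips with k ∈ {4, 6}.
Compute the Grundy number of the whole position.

Grundy values for pile A (subtraction set {4, 6, 7}):
g(0) = mex{} = 0
g(1) = mex{} = 0
g(2) = mex{} = 0
g(3) = mex{} = 0
g(4) = mex{0} = 1
g(5) = mex{0} = 1
g(6) = mex{0} = 1
g(7) = mex{0} = 1
g(8) = mex{0,1} = 2
So g(8) = 2.
For pile B, compute g(0), g(1), … with moves {2, 3}:
k:     0  1  2  3  4  5
g(k):  0  0  1  1  2  0
So g(5) = 0.
Build the Grundy sequence for pile C with g(k) = mex{g(k−s) : s ∈ {4, 6}, s ≤ k}:
g(0) = mex{} = 0
g(1) = mex{} = 0
g(2) = mex{} = 0
g(3) = mex{} = 0
g(4) = mex{0} = 1
g(5) = mex{0} = 1
g(6) = mex{0} = 1
g(7) = mex{0} = 1
g(8) = mex{0,1} = 2
g(9) = mex{0,1} = 2
g(10) = mex{1} = 0
So g(10) = 0.
The value of a disjunctive sum is the nim-sum of the parts.
Combined value = 2 ⊕ 0 ⊕ 0 = 2.

2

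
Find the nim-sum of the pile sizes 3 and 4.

7

Nim-sum: 3 ⊕ 4 = 7.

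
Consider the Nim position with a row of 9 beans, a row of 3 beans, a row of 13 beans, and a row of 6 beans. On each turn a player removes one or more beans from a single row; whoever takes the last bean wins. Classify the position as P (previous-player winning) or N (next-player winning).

N-position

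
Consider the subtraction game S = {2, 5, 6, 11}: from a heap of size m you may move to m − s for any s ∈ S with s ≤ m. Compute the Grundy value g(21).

2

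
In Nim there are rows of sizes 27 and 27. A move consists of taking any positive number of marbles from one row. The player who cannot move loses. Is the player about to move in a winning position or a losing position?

Losing position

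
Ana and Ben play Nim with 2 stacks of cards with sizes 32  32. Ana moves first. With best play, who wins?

Ben wins

Compute the nim-sum pairwise:
32 XOR 32 = 0
The nim-sum is 0, so this is a P-position: the player to move is in a losing position under optimal play; Ana is about to move from it and so loses — Ben wins.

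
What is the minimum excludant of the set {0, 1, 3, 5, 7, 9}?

The values 0, 1 are all present; 2 is the first non-negative integer missing from the set.

2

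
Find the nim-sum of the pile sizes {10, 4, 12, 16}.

Compute the nim-sum pairwise:
10 ^ 4 = 14
14 ^ 12 = 2
2 ^ 16 = 18

18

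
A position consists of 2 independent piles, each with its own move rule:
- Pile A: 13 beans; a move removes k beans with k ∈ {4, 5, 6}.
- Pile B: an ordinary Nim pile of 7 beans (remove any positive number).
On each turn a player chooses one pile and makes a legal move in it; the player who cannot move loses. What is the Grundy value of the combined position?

For pile A, compute g(0), g(1), … with moves {4, 5, 6}:
g(0) = mex{} = 0
g(1) = mex{} = 0
g(2) = mex{} = 0
g(3) = mex{} = 0
g(4) = mex{0} = 1
g(5) = mex{0} = 1
g(6) = mex{0} = 1
g(7) = mex{0} = 1
g(8) = mex{0,1} = 2
g(9) = mex{0,1} = 2
g(10) = mex{1} = 0
g(11) = mex{1} = 0
g(12) = mex{1,2} = 0
g(13) = mex{1,2} = 0
So g(13) = 0.
Pile B is a plain Nim pile of size 7, so its Grundy value is 7.
By the Sprague-Grundy theorem, the Grundy value of a sum of independent games is the XOR of the component values.
Combined value = 0 ⊕ 7 = 7.

7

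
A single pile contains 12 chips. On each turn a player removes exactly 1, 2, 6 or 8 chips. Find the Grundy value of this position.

2

Grundy values for subtraction set {1, 2, 6, 8}:
g(0) = mex{} = 0
g(1) = mex{0} = 1
g(2) = mex{0,1} = 2
g(3) = mex{1,2} = 0
g(4) = mex{0,2} = 1
g(5) = mex{0,1} = 2
g(6) = mex{0,1,2} = 3
g(7) = mex{1,2,3} = 0
g(8) = mex{0,2,3} = 1
g(9) = mex{0,1} = 2
g(10) = mex{1,2} = 0
g(11) = mex{0,2} = 1
g(12) = mex{0,1,3} = 2
So g(12) = 2.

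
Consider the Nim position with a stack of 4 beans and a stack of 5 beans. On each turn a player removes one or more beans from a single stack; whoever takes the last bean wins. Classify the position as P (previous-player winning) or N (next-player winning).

N-position

Compute the nim-sum pairwise:
4 XOR 5 = 1
The nim-sum is 1 ≠ 0, so this is an N-position: the player to move can win.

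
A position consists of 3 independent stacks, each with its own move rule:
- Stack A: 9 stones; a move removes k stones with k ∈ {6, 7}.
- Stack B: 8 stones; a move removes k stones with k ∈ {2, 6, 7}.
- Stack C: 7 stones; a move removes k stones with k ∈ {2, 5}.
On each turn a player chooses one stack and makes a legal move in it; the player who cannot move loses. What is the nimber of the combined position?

Grundy values for stack A (subtraction set {6, 7}):
g(0) = mex{} = 0
g(1) = mex{} = 0
g(2) = mex{} = 0
g(3) = mex{} = 0
g(4) = mex{} = 0
g(5) = mex{} = 0
g(6) = mex{0} = 1
g(7) = mex{0} = 1
g(8) = mex{0} = 1
g(9) = mex{0} = 1
So g(9) = 1.
For stack B, compute g(0), g(1), … with moves {2, 6, 7}:
g(0) = mex{} = 0
g(1) = mex{} = 0
g(2) = mex{0} = 1
g(3) = mex{0} = 1
g(4) = mex{1} = 0
g(5) = mex{1} = 0
g(6) = mex{0} = 1
g(7) = mex{0} = 1
g(8) = mex{0,1} = 2
So g(8) = 2.
For stack C, compute g(0), g(1), … with moves {2, 5}:
g(0) = mex{} = 0
g(1) = mex{} = 0
g(2) = mex{0} = 1
g(3) = mex{0} = 1
g(4) = mex{1} = 0
g(5) = mex{0,1} = 2
g(6) = mex{0} = 1
g(7) = mex{1,2} = 0
So g(7) = 0.
The value of a disjunctive sum is the nim-sum of the parts.
Combined value = 1 ⊕ 2 ⊕ 0 = 3.

3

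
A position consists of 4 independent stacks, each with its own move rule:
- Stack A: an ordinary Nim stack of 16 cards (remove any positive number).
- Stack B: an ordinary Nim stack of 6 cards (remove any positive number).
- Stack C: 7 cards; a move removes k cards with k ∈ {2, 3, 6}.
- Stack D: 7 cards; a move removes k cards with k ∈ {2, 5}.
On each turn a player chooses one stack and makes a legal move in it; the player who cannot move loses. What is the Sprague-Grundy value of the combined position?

Stack A is a plain Nim stack of size 16, so its Grundy value is 16.
Stack B is a plain Nim stack of size 6, so its Grundy value is 6.
Build the Grundy sequence for stack C with g(k) = mex{g(k−s) : s ∈ {2, 3, 6}, s ≤ k}:
g(0) = mex{} = 0
g(1) = mex{} = 0
g(2) = mex{0} = 1
g(3) = mex{0} = 1
g(4) = mex{0,1} = 2
g(5) = mex{1} = 0
g(6) = mex{0,1,2} = 3
g(7) = mex{0,2} = 1
So g(7) = 1.
Build the Grundy sequence for stack D with g(k) = mex{g(k−s) : s ∈ {2, 5}, s ≤ k}:
g(0) = mex{} = 0
g(1) = mex{} = 0
g(2) = mex{0} = 1
g(3) = mex{0} = 1
g(4) = mex{1} = 0
g(5) = mex{0,1} = 2
g(6) = mex{0} = 1
g(7) = mex{1,2} = 0
So g(7) = 0.
The value of a disjunctive sum is the nim-sum of the parts.
Combined value = 16 XOR 6 XOR 1 XOR 0 = 23.

23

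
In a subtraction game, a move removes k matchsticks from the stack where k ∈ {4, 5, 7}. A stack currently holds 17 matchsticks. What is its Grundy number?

1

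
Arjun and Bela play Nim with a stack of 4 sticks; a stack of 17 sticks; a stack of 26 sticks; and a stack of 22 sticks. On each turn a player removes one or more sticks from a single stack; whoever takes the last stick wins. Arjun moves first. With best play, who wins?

Nim-sum: 4 ^ 17 ^ 26 ^ 22 = 25.
The nim-sum is 25 ≠ 0, so this is an N-position: the player to move can win; Arjun has a winning move.

Arjun wins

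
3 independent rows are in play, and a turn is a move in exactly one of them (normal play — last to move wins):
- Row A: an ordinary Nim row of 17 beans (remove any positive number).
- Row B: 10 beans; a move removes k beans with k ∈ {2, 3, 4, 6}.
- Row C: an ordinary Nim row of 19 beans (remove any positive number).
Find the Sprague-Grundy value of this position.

3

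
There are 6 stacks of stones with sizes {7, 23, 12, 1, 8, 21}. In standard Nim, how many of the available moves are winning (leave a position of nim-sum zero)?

0

Bitwise XOR of the heap sizes:
  00111  (7)
  10111  (23)
  01100  (12)
  00001  (1)
  01000  (8)
  10101  (21)
  -----
  00000  (0)
The nim-sum is already 0, so every move leaves a nonzero nim-sum — there are no winning moves.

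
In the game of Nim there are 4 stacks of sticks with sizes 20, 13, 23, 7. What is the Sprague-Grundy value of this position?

Compute the nim-sum pairwise:
20 ⊕ 13 = 25
25 ⊕ 23 = 14
14 ⊕ 7 = 9

9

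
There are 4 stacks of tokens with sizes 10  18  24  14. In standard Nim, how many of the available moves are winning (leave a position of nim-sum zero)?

3

In binary:
  01010  (10)
  10010  (18)
  11000  (24)
  01110  (14)
  -----
  01110  (14)
The overall nim-sum is X = 14. A stack of size p has a winning move iff p XOR X < p (reduce it to p XOR X).
  10: 10 XOR 14 = 4 < 10 — winning move (to 4).
  18: 18 XOR 14 = 28 ≥ 18 — no move.
  24: 24 XOR 14 = 22 < 24 — winning move (to 22).
  14: 14 XOR 14 = 0 < 14 — winning move (to 0).
That gives 3 winning moves.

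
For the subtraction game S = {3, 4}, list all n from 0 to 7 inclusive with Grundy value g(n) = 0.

Grundy values for subtraction set {3, 4}:
g(0) = mex{} = 0
g(1) = mex{} = 0
g(2) = mex{} = 0
g(3) = mex{0} = 1
g(4) = mex{0} = 1
g(5) = mex{0} = 1
g(6) = mex{0,1} = 2
g(7) = mex{1} = 0
The P-positions (g = 0) in 0..7 are 0, 1, 2, 7.

0, 1, 2, 7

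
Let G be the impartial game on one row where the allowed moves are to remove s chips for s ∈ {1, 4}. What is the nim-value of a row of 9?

Compute g(0), g(1), … for moves {1, 4}:
k:     0  1  2  3  4  5  6  7  8  9
g(k):  0  1  0  1  2  0  1  0  1  2
So g(9) = 2.

2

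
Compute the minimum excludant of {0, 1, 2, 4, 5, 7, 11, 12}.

The values 0, 1, 2 are all present; 3 is the first non-negative integer missing from the set.

3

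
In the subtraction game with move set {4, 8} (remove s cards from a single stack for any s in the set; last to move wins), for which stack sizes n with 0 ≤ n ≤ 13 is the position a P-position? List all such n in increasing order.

Compute g(0), g(1), … for moves {4, 8}:
k:     0  1  2  3  4  5  6  7  8  9 10 11 12 13
g(k):  0  0  0  0  1  1  1  1  2  2  2  2  0  0
The P-positions (g = 0) in 0..13 are 0, 1, 2, 3, 12, 13.

0, 1, 2, 3, 12, 13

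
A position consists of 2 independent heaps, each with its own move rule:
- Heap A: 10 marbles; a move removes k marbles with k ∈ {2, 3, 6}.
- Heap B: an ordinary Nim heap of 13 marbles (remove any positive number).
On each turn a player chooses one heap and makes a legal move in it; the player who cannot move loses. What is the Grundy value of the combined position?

For heap A, compute g(0), g(1), … with moves {2, 3, 6}:
g(0) = mex{} = 0
g(1) = mex{} = 0
g(2) = mex{0} = 1
g(3) = mex{0} = 1
g(4) = mex{0,1} = 2
g(5) = mex{1} = 0
g(6) = mex{0,1,2} = 3
g(7) = mex{0,2} = 1
g(8) = mex{0,1,3} = 2
g(9) = mex{1,3} = 0
g(10) = mex{1,2} = 0
So g(10) = 0.
Heap B is a plain Nim heap of size 13, so its Grundy value is 13.
By the Sprague-Grundy theorem, the Grundy value of a sum of independent games is the XOR of the component values.
Combined value = 0 XOR 13 = 13.

13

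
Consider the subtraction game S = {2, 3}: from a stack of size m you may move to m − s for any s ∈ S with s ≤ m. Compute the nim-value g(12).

Grundy values for subtraction set {2, 3}:
g(0) = mex{} = 0
g(1) = mex{} = 0
g(2) = mex{0} = 1
g(3) = mex{0} = 1
g(4) = mex{0,1} = 2
g(5) = mex{1} = 0
g(6) = mex{1,2} = 0
g(7) = mex{0,2} = 1
g(8) = mex{0} = 1
g(9) = mex{0,1} = 2
g(10) = mex{1} = 0
g(11) = mex{1,2} = 0
g(12) = mex{0,2} = 1
So g(12) = 1.

1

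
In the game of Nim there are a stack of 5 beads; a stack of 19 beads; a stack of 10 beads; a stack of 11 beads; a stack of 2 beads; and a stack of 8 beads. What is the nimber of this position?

Nim-sum: 5 ^ 19 ^ 10 ^ 11 ^ 2 ^ 8 = 29.

29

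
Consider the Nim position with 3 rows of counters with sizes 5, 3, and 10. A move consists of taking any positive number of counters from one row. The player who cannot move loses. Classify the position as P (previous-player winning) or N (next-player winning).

Write each in binary and XOR column by column:
  0101  (5)
  0011  (3)
  1010  (10)
  ----
  1100  (12)
The nim-sum is 12 ≠ 0, so this is an N-position: the player to move can win.

N-position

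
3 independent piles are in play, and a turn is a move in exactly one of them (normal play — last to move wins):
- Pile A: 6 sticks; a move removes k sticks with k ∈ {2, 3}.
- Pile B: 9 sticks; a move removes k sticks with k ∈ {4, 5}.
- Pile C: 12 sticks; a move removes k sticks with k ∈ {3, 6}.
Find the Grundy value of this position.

1

Build the Grundy sequence for pile A with g(k) = mex{g(k−s) : s ∈ {2, 3}, s ≤ k}:
g(0) = mex{} = 0
g(1) = mex{} = 0
g(2) = mex{0} = 1
g(3) = mex{0} = 1
g(4) = mex{0,1} = 2
g(5) = mex{1} = 0
g(6) = mex{1,2} = 0
So g(6) = 0.
Build the Grundy sequence for pile B with g(k) = mex{g(k−s) : s ∈ {4, 5}, s ≤ k}:
k:     0  1  2  3  4  5  6  7  8  9
g(k):  0  0  0  0  1  1  1  1  2  0
So g(9) = 0.
For pile C, compute g(0), g(1), … with moves {3, 6}:
k:     0  1  2  3  4  5  6  7  8  9 10 11 12
g(k):  0  0  0  1  1  1  2  2  2  0  0  0  1
So g(12) = 1.
By the Sprague-Grundy theorem, the Grundy value of a sum of independent games is the XOR of the component values.
Combined value = 0 XOR 0 XOR 1 = 1.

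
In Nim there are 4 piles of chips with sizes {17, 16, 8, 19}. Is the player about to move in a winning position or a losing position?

Compute the nim-sum pairwise:
17 ^ 16 = 1
1 ^ 8 = 9
9 ^ 19 = 26
The nim-sum is 26 ≠ 0, so this is an N-position: the player to move can win.

Winning position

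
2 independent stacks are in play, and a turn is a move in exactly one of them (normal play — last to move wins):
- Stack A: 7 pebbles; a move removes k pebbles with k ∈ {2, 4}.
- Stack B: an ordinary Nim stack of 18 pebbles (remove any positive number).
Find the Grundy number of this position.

Grundy values for stack A (subtraction set {2, 4}):
g(0) = mex{} = 0
g(1) = mex{} = 0
g(2) = mex{0} = 1
g(3) = mex{0} = 1
g(4) = mex{0,1} = 2
g(5) = mex{0,1} = 2
g(6) = mex{1,2} = 0
g(7) = mex{1,2} = 0
So g(7) = 0.
Stack B is a plain Nim stack of size 18, so its Grundy value is 18.
The value of a disjunctive sum is the nim-sum of the parts.
Combined value = 0 XOR 18 = 18.

18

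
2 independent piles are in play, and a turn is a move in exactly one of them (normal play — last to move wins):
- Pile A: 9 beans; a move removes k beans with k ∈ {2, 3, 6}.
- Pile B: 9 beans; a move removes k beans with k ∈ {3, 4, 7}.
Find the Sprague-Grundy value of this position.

3

Grundy values for pile A (subtraction set {2, 3, 6}):
g(0) = mex{} = 0
g(1) = mex{} = 0
g(2) = mex{0} = 1
g(3) = mex{0} = 1
g(4) = mex{0,1} = 2
g(5) = mex{1} = 0
g(6) = mex{0,1,2} = 3
g(7) = mex{0,2} = 1
g(8) = mex{0,1,3} = 2
g(9) = mex{1,3} = 0
So g(9) = 0.
Build the Grundy sequence for pile B with g(k) = mex{g(k−s) : s ∈ {3, 4, 7}, s ≤ k}:
k:     0  1  2  3  4  5  6  7  8  9
g(k):  0  0  0  1  1  1  2  2  2  3
So g(9) = 3.
By the Sprague-Grundy theorem, the Grundy value of a sum of independent games is the XOR of the component values.
Combined value = 0 XOR 3 = 3.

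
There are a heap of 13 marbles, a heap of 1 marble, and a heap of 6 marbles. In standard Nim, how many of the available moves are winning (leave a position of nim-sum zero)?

1

Write each in binary and XOR column by column:
  1101  (13)
  0001  (1)
  0110  (6)
  ----
  1010  (10)
The overall nim-sum is X = 10. A heap of size p has a winning move iff p XOR X < p (reduce it to p XOR X).
  13: 13 XOR 10 = 7 < 13 — winning move (to 7).
  1: 1 XOR 10 = 11 ≥ 1 — no move.
  6: 6 XOR 10 = 12 ≥ 6 — no move.
That gives 1 winning move.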